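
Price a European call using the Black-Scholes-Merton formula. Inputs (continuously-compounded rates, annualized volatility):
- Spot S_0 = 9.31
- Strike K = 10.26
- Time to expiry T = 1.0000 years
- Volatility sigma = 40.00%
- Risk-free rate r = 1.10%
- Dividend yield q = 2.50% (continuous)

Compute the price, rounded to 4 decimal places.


Answer: Price = 1.0478

Derivation:
d1 = (ln(S/K) + (r - q + 0.5*sigma^2) * T) / (sigma * sqrt(T)) = -0.07790937
d2 = d1 - sigma * sqrt(T) = -0.47790937
exp(-rT) = 0.98906028; exp(-qT) = 0.97530991
C = S_0 * exp(-qT) * N(d1) - K * exp(-rT) * N(d2)
N(d1) = 0.46895007; N(d2) = 0.31635736
C = 9.3100 * 0.97530991 * 0.46895007 - 10.2600 * 0.98906028 * 0.31635736 = 1.0478


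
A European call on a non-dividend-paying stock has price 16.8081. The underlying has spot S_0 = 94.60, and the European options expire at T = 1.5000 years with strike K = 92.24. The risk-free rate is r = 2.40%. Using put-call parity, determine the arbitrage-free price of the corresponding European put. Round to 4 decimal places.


Answer: Put price = 11.1865

Derivation:
Put-call parity: C - P = S_0 * exp(-qT) - K * exp(-rT).
S_0 * exp(-qT) = 94.6000 * 1.00000000 = 94.60000000
K * exp(-rT) = 92.2400 * 0.96464029 = 88.97842067
P = C - S*exp(-qT) + K*exp(-rT)
P = 16.8081 - 94.60000000 + 88.97842067 = 11.1865


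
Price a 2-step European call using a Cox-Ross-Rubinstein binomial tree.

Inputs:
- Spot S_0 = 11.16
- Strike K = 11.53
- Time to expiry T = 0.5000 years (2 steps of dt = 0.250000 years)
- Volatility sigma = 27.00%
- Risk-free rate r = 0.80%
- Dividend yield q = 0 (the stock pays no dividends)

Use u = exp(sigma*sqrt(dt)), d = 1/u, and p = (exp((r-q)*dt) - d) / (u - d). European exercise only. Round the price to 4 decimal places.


Answer: Price = V(0,0) = 0.6904

Derivation:
dt = T/N = 0.250000
u = exp(sigma*sqrt(dt)) = 1.144537; d = 1/u = 0.873716
p = (exp((r-q)*dt) - d) / (u - d) = 0.473694
Discount per step: exp(-r*dt) = 0.998002
Stock lattice S(k, i) with i counting down-moves:
  k=0: S(0,0) = 11.1600
  k=1: S(1,0) = 12.7730; S(1,1) = 9.7507
  k=2: S(2,0) = 14.6192; S(2,1) = 11.1600; S(2,2) = 8.5193
Terminal payoffs V(N, i) = max(S_T - K, 0):
  V(2,0) = 3.089203; V(2,1) = 0.000000; V(2,2) = 0.000000
Backward induction: V(k, i) = exp(-r*dt) * [p * V(k+1, i) + (1-p) * V(k+1, i+1)].
  V(1,0) = exp(-r*dt) * [p*3.089203 + (1-p)*0.000000] = 1.460412
  V(1,1) = exp(-r*dt) * [p*0.000000 + (1-p)*0.000000] = 0.000000
  V(0,0) = exp(-r*dt) * [p*1.460412 + (1-p)*0.000000] = 0.690405


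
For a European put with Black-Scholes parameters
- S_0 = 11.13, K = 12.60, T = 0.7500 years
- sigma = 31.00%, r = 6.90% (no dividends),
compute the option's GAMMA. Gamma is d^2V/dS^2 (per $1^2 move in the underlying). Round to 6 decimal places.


Answer: Gamma = 0.132300

Derivation:
d1 = -0.1350818926; d2 = -0.4035497677
phi(d1) = 0.3953190605; exp(-qT) = 1.0000000000; exp(-rT) = 0.9495662287
Gamma = exp(-qT) * phi(d1) / (S * sigma * sqrt(T)) = 1.0000000000 * 0.3953190605 / (11.1300 * 0.3100 * 0.8660254038) = 0.132300


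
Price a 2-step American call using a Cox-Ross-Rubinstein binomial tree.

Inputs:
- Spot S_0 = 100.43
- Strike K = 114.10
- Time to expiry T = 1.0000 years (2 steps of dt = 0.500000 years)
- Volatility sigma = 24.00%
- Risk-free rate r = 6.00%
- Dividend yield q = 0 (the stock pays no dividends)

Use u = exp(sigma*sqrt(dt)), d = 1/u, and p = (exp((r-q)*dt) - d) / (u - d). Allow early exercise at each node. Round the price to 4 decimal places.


Answer: Price = V(0,0) = 7.5837

Derivation:
dt = T/N = 0.500000
u = exp(sigma*sqrt(dt)) = 1.184956; d = 1/u = 0.843913
p = (exp((r-q)*dt) - d) / (u - d) = 0.546973
Discount per step: exp(-r*dt) = 0.970446
Stock lattice S(k, i) with i counting down-moves:
  k=0: S(0,0) = 100.4300
  k=1: S(1,0) = 119.0051; S(1,1) = 84.7542
  k=2: S(2,0) = 141.0158; S(2,1) = 100.4300; S(2,2) = 71.5252
Terminal payoffs V(N, i) = max(S_T - K, 0):
  V(2,0) = 26.915840; V(2,1) = 0.000000; V(2,2) = 0.000000
Backward induction: V(k, i) = exp(-r*dt) * [p * V(k+1, i) + (1-p) * V(k+1, i+1)]; then take max(V_cont, immediate exercise) for American.
  V(1,0) = exp(-r*dt) * [p*26.915840 + (1-p)*0.000000] = 14.287140; exercise = 4.905129; V(1,0) = max -> 14.287140
  V(1,1) = exp(-r*dt) * [p*0.000000 + (1-p)*0.000000] = 0.000000; exercise = 0.000000; V(1,1) = max -> 0.000000
  V(0,0) = exp(-r*dt) * [p*14.287140 + (1-p)*0.000000] = 7.583727; exercise = 0.000000; V(0,0) = max -> 7.583727


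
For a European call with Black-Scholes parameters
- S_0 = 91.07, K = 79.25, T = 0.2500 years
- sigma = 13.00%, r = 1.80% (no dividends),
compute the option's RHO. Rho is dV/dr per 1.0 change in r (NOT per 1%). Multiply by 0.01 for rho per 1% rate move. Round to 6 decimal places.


Answer: Rho = 19.431720

Derivation:
d1 = 2.2405158280; d2 = 2.1755158280
phi(d1) = 0.0324227766; exp(-qT) = 1.0000000000; exp(-rT) = 0.9955101098
N(d2) = 0.9852042583
Rho = K*T*exp(-rT)*N(d2) = 79.2500 * 0.2500 * 0.9955101098 * 0.9852042583 = 19.431720


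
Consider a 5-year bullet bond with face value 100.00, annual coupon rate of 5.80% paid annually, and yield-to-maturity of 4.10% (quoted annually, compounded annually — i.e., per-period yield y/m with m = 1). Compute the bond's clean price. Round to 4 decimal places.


Coupon per period c = face * coupon_rate / m = 5.800000
Periods per year m = 1; per-period yield y/m = 0.041000
Number of cashflows N = 5
Cashflows (t years, CF_t, discount factor 1/(1+y/m)^(m*t), PV):
  t = 1.0000: CF_t = 5.800000, DF = 0.960615, PV = 5.571566
  t = 2.0000: CF_t = 5.800000, DF = 0.922781, PV = 5.352129
  t = 3.0000: CF_t = 5.800000, DF = 0.886437, PV = 5.141334
  t = 4.0000: CF_t = 5.800000, DF = 0.851524, PV = 4.938841
  t = 5.0000: CF_t = 105.800000, DF = 0.817987, PV = 86.543015
Price P = sum_t PV_t = 107.546884

Answer: Price = 107.5469


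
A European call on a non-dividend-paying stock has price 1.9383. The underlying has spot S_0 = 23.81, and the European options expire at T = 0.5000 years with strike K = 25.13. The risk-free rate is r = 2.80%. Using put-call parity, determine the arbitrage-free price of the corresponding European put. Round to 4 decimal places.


Put-call parity: C - P = S_0 * exp(-qT) - K * exp(-rT).
S_0 * exp(-qT) = 23.8100 * 1.00000000 = 23.81000000
K * exp(-rT) = 25.1300 * 0.98609754 = 24.78063129
P = C - S*exp(-qT) + K*exp(-rT)
P = 1.9383 - 23.81000000 + 24.78063129 = 2.9089

Answer: Put price = 2.9089


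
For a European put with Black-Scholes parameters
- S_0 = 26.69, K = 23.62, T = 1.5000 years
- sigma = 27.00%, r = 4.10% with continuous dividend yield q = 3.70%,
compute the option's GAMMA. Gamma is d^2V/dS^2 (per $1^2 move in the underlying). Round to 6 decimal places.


d1 = 0.5530105718; d2 = 0.2223294565
phi(d1) = 0.3423749219; exp(-qT) = 0.9460120237; exp(-rT) = 0.9403529457
Gamma = exp(-qT) * phi(d1) / (S * sigma * sqrt(T)) = 0.9460120237 * 0.3423749219 / (26.6900 * 0.2700 * 1.2247448714) = 0.036698

Answer: Gamma = 0.036698


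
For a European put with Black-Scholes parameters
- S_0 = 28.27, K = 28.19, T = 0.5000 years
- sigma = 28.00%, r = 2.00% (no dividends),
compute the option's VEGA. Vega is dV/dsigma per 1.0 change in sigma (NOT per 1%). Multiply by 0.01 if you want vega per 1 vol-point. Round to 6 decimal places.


d1 = 0.1638157643; d2 = -0.0341741345
phi(d1) = 0.3936251039; exp(-qT) = 1.0000000000; exp(-rT) = 0.9900498337
Vega = S * exp(-qT) * phi(d1) * sqrt(T) = 28.2700 * 1.0000000000 * 0.3936251039 * 0.7071067812 = 7.868530

Answer: Vega = 7.868530


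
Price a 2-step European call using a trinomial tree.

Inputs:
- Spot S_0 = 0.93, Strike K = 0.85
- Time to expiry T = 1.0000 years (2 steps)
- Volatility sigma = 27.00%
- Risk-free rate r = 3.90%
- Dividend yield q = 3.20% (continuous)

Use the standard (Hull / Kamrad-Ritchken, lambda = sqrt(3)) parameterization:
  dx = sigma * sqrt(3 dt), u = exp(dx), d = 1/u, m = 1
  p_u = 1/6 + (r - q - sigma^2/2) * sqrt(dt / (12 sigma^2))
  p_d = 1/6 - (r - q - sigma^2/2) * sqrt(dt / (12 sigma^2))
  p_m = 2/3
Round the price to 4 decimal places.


dt = T/N = 0.500000; dx = sigma*sqrt(3*dt) = 0.330681
u = exp(dx) = 1.391916; d = 1/u = 0.718434
p_u = 0.144402, p_m = 0.666667, p_d = 0.188931
Discount per step: exp(-r*dt) = 0.980689
Stock lattice S(k, j) with j the centered position index:
  k=0: S(0,+0) = 0.9300
  k=1: S(1,-1) = 0.6681; S(1,+0) = 0.9300; S(1,+1) = 1.2945
  k=2: S(2,-2) = 0.4800; S(2,-1) = 0.6681; S(2,+0) = 0.9300; S(2,+1) = 1.2945; S(2,+2) = 1.8018
Terminal payoffs V(N, j) = max(S_T - K, 0):
  V(2,-2) = 0.000000; V(2,-1) = 0.000000; V(2,+0) = 0.080000; V(2,+1) = 0.444482; V(2,+2) = 0.951810
Backward induction: V(k, j) = exp(-r*dt) * [p_u * V(k+1, j+1) + p_m * V(k+1, j) + p_d * V(k+1, j-1)]
  V(1,-1) = exp(-r*dt) * [p_u*0.080000 + p_m*0.000000 + p_d*0.000000] = 0.011329
  V(1,+0) = exp(-r*dt) * [p_u*0.444482 + p_m*0.080000 + p_d*0.000000] = 0.115248
  V(1,+1) = exp(-r*dt) * [p_u*0.951810 + p_m*0.444482 + p_d*0.080000] = 0.440211
  V(0,+0) = exp(-r*dt) * [p_u*0.440211 + p_m*0.115248 + p_d*0.011329] = 0.139787

Answer: Price = V(0,0) = 0.1398


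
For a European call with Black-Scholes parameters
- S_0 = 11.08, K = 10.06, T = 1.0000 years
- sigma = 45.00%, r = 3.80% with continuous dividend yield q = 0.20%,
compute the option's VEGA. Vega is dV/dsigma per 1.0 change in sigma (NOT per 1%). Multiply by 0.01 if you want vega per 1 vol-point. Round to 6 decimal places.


d1 = 0.5196100370; d2 = 0.0696100370
phi(d1) = 0.3485631610; exp(-qT) = 0.9980019987; exp(-rT) = 0.9627129409
Vega = S * exp(-qT) * phi(d1) * sqrt(T) = 11.0800 * 0.9980019987 * 0.3485631610 * 1.0000000000 = 3.854363

Answer: Vega = 3.854363


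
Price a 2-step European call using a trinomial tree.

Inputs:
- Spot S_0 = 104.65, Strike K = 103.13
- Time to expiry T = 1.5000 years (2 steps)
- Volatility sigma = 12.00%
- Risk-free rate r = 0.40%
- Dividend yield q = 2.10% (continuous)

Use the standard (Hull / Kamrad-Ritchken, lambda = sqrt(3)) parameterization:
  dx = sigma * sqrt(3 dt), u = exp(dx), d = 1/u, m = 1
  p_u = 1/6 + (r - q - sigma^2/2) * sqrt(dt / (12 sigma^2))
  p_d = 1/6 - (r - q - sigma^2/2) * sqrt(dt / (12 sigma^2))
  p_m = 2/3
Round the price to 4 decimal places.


dt = T/N = 0.750000; dx = sigma*sqrt(3*dt) = 0.180000
u = exp(dx) = 1.197217; d = 1/u = 0.835270
p_u = 0.116250, p_m = 0.666667, p_d = 0.217083
Discount per step: exp(-r*dt) = 0.997004
Stock lattice S(k, j) with j the centered position index:
  k=0: S(0,+0) = 104.6500
  k=1: S(1,-1) = 87.4110; S(1,+0) = 104.6500; S(1,+1) = 125.2888
  k=2: S(2,-2) = 73.0118; S(2,-1) = 87.4110; S(2,+0) = 104.6500; S(2,+1) = 125.2888; S(2,+2) = 149.9979
Terminal payoffs V(N, j) = max(S_T - K, 0):
  V(2,-2) = 0.000000; V(2,-1) = 0.000000; V(2,+0) = 1.520000; V(2,+1) = 22.158797; V(2,+2) = 46.867923
Backward induction: V(k, j) = exp(-r*dt) * [p_u * V(k+1, j+1) + p_m * V(k+1, j) + p_d * V(k+1, j-1)]
  V(1,-1) = exp(-r*dt) * [p_u*1.520000 + p_m*0.000000 + p_d*0.000000] = 0.176171
  V(1,+0) = exp(-r*dt) * [p_u*22.158797 + p_m*1.520000 + p_d*0.000000] = 3.578542
  V(1,+1) = exp(-r*dt) * [p_u*46.867923 + p_m*22.158797 + p_d*1.520000] = 20.489334
  V(0,+0) = exp(-r*dt) * [p_u*20.489334 + p_m*3.578542 + p_d*0.176171] = 4.791427

Answer: Price = V(0,0) = 4.7914


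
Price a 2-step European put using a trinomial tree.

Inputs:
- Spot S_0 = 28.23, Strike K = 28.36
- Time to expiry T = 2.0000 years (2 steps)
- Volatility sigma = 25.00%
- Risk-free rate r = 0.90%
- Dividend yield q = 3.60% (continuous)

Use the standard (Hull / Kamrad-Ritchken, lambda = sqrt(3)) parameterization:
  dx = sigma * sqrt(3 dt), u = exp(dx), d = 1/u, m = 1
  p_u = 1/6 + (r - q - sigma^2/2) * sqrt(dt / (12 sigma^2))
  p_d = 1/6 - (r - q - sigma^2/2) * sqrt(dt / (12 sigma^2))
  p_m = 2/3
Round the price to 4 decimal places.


Answer: Price = V(0,0) = 4.0279

Derivation:
dt = T/N = 1.000000; dx = sigma*sqrt(3*dt) = 0.433013
u = exp(dx) = 1.541896; d = 1/u = 0.648552
p_u = 0.099405, p_m = 0.666667, p_d = 0.233928
Discount per step: exp(-r*dt) = 0.991040
Stock lattice S(k, j) with j the centered position index:
  k=0: S(0,+0) = 28.2300
  k=1: S(1,-1) = 18.3086; S(1,+0) = 28.2300; S(1,+1) = 43.5277
  k=2: S(2,-2) = 11.8741; S(2,-1) = 18.3086; S(2,+0) = 28.2300; S(2,+1) = 43.5277; S(2,+2) = 67.1152
Terminal payoffs V(N, j) = max(K - S_T, 0):
  V(2,-2) = 16.485897; V(2,-1) = 10.051370; V(2,+0) = 0.130000; V(2,+1) = 0.000000; V(2,+2) = 0.000000
Backward induction: V(k, j) = exp(-r*dt) * [p_u * V(k+1, j+1) + p_m * V(k+1, j) + p_d * V(k+1, j-1)]
  V(1,-1) = exp(-r*dt) * [p_u*0.130000 + p_m*10.051370 + p_d*16.485897] = 10.475642
  V(1,+0) = exp(-r*dt) * [p_u*0.000000 + p_m*0.130000 + p_d*10.051370] = 2.416120
  V(1,+1) = exp(-r*dt) * [p_u*0.000000 + p_m*0.000000 + p_d*0.130000] = 0.030138
  V(0,+0) = exp(-r*dt) * [p_u*0.030138 + p_m*2.416120 + p_d*10.475642] = 4.027874


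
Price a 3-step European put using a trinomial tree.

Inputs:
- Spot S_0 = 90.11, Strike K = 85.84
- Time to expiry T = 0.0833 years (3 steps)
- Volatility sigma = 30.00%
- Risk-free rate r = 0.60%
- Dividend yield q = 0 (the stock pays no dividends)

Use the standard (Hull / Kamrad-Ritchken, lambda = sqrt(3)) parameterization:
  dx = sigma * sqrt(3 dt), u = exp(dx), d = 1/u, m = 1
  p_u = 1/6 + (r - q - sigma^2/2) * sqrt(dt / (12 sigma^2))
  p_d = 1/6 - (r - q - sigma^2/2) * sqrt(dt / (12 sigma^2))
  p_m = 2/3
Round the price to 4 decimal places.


dt = T/N = 0.027767; dx = sigma*sqrt(3*dt) = 0.086585
u = exp(dx) = 1.090444; d = 1/u = 0.917057
p_u = 0.160413, p_m = 0.666667, p_d = 0.172920
Discount per step: exp(-r*dt) = 0.999833
Stock lattice S(k, j) with j the centered position index:
  k=0: S(0,+0) = 90.1100
  k=1: S(1,-1) = 82.6360; S(1,+0) = 90.1100; S(1,+1) = 98.2599
  k=2: S(2,-2) = 75.7820; S(2,-1) = 82.6360; S(2,+0) = 90.1100; S(2,+1) = 98.2599; S(2,+2) = 107.1470
  k=3: S(3,-3) = 69.4964; S(3,-2) = 75.7820; S(3,-1) = 82.6360; S(3,+0) = 90.1100; S(3,+1) = 98.2599; S(3,+2) = 107.1470; S(3,+3) = 116.8378
Terminal payoffs V(N, j) = max(K - S_T, 0):
  V(3,-3) = 16.343563; V(3,-2) = 10.058007; V(3,-1) = 3.203958; V(3,+0) = 0.000000; V(3,+1) = 0.000000; V(3,+2) = 0.000000; V(3,+3) = 0.000000
Backward induction: V(k, j) = exp(-r*dt) * [p_u * V(k+1, j+1) + p_m * V(k+1, j) + p_d * V(k+1, j-1)]
  V(2,-2) = exp(-r*dt) * [p_u*3.203958 + p_m*10.058007 + p_d*16.343563] = 10.043751
  V(2,-1) = exp(-r*dt) * [p_u*0.000000 + p_m*3.203958 + p_d*10.058007] = 3.874557
  V(2,+0) = exp(-r*dt) * [p_u*0.000000 + p_m*0.000000 + p_d*3.203958] = 0.553936
  V(2,+1) = exp(-r*dt) * [p_u*0.000000 + p_m*0.000000 + p_d*0.000000] = 0.000000
  V(2,+2) = exp(-r*dt) * [p_u*0.000000 + p_m*0.000000 + p_d*0.000000] = 0.000000
  V(1,-1) = exp(-r*dt) * [p_u*0.553936 + p_m*3.874557 + p_d*10.043751] = 4.407929
  V(1,+0) = exp(-r*dt) * [p_u*0.000000 + p_m*0.553936 + p_d*3.874557] = 1.039106
  V(1,+1) = exp(-r*dt) * [p_u*0.000000 + p_m*0.000000 + p_d*0.553936] = 0.095771
  V(0,+0) = exp(-r*dt) * [p_u*0.095771 + p_m*1.039106 + p_d*4.407929] = 1.470075

Answer: Price = V(0,0) = 1.4701


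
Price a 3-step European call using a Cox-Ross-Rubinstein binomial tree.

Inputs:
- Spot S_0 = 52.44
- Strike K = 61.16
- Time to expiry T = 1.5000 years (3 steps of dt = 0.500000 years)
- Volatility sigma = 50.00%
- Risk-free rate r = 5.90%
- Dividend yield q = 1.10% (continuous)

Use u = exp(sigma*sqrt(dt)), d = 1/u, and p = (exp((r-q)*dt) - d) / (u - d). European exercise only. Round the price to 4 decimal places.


dt = T/N = 0.500000
u = exp(sigma*sqrt(dt)) = 1.424119; d = 1/u = 0.702189
p = (exp((r-q)*dt) - d) / (u - d) = 0.446167
Discount per step: exp(-r*dt) = 0.970931
Stock lattice S(k, i) with i counting down-moves:
  k=0: S(0,0) = 52.4400
  k=1: S(1,0) = 74.6808; S(1,1) = 36.8228
  k=2: S(2,0) = 106.3543; S(2,1) = 52.4400; S(2,2) = 25.8565
  k=3: S(3,0) = 151.4613; S(3,1) = 74.6808; S(3,2) = 36.8228; S(3,3) = 18.1562
Terminal payoffs V(N, i) = max(S_T - K, 0):
  V(3,0) = 90.301252; V(3,1) = 13.520801; V(3,2) = 0.000000; V(3,3) = 0.000000
Backward induction: V(k, i) = exp(-r*dt) * [p * V(k+1, i) + (1-p) * V(k+1, i+1)].
  V(2,0) = exp(-r*dt) * [p*90.301252 + (1-p)*13.520801] = 46.388874
  V(2,1) = exp(-r*dt) * [p*13.520801 + (1-p)*0.000000] = 5.857179
  V(2,2) = exp(-r*dt) * [p*0.000000 + (1-p)*0.000000] = 0.000000
  V(1,0) = exp(-r*dt) * [p*46.388874 + (1-p)*5.857179] = 23.245151
  V(1,1) = exp(-r*dt) * [p*5.857179 + (1-p)*0.000000] = 2.537316
  V(0,0) = exp(-r*dt) * [p*23.245151 + (1-p)*2.537316] = 11.434144

Answer: Price = V(0,0) = 11.4341


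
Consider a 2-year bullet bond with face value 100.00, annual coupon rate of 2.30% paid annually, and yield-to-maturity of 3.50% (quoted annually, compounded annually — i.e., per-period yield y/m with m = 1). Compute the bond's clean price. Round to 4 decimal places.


Coupon per period c = face * coupon_rate / m = 2.300000
Periods per year m = 1; per-period yield y/m = 0.035000
Number of cashflows N = 2
Cashflows (t years, CF_t, discount factor 1/(1+y/m)^(m*t), PV):
  t = 1.0000: CF_t = 2.300000, DF = 0.966184, PV = 2.222222
  t = 2.0000: CF_t = 102.300000, DF = 0.933511, PV = 95.498145
Price P = sum_t PV_t = 97.720367

Answer: Price = 97.7204


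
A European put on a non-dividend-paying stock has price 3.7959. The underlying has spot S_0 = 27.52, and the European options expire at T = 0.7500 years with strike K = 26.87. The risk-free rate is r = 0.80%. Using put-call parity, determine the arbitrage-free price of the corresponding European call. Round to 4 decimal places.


Answer: Call price = 4.6066

Derivation:
Put-call parity: C - P = S_0 * exp(-qT) - K * exp(-rT).
S_0 * exp(-qT) = 27.5200 * 1.00000000 = 27.52000000
K * exp(-rT) = 26.8700 * 0.99401796 = 26.70926269
C = P + S*exp(-qT) - K*exp(-rT)
C = 3.7959 + 27.52000000 - 26.70926269 = 4.6066


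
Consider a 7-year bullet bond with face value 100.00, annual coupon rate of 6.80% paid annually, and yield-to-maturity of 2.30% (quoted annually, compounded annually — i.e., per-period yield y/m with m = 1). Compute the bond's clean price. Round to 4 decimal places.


Coupon per period c = face * coupon_rate / m = 6.800000
Periods per year m = 1; per-period yield y/m = 0.023000
Number of cashflows N = 7
Cashflows (t years, CF_t, discount factor 1/(1+y/m)^(m*t), PV):
  t = 1.0000: CF_t = 6.800000, DF = 0.977517, PV = 6.647116
  t = 2.0000: CF_t = 6.800000, DF = 0.955540, PV = 6.497670
  t = 3.0000: CF_t = 6.800000, DF = 0.934056, PV = 6.351583
  t = 4.0000: CF_t = 6.800000, DF = 0.913056, PV = 6.208782
  t = 5.0000: CF_t = 6.800000, DF = 0.892528, PV = 6.069190
  t = 6.0000: CF_t = 6.800000, DF = 0.872461, PV = 5.932737
  t = 7.0000: CF_t = 106.800000, DF = 0.852846, PV = 91.083942
Price P = sum_t PV_t = 128.791020

Answer: Price = 128.7910


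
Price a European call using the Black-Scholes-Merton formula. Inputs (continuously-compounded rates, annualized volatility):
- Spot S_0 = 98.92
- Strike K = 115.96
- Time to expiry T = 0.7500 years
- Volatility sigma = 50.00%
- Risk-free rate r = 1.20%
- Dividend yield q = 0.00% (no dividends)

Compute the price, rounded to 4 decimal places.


Answer: Price = 11.3948

Derivation:
d1 = (ln(S/K) + (r - q + 0.5*sigma^2) * T) / (sigma * sqrt(T)) = -0.12975107
d2 = d1 - sigma * sqrt(T) = -0.56276377
exp(-rT) = 0.99104038; exp(-qT) = 1.00000000
C = S_0 * exp(-qT) * N(d1) - K * exp(-rT) * N(d2)
N(d1) = 0.44838169; N(d2) = 0.28679788
C = 98.9200 * 1.00000000 * 0.44838169 - 115.9600 * 0.99104038 * 0.28679788 = 11.3948


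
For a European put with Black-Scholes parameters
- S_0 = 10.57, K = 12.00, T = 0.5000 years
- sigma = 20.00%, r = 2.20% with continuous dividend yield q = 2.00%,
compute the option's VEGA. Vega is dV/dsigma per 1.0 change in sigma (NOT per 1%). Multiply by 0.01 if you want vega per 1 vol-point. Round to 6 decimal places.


d1 = -0.8194437742; d2 = -0.9608651304
phi(d1) = 0.2851663506; exp(-qT) = 0.9900498337; exp(-rT) = 0.9890602788
Vega = S * exp(-qT) * phi(d1) * sqrt(T) = 10.5700 * 0.9900498337 * 0.2851663506 * 0.7071067812 = 2.110160

Answer: Vega = 2.110160


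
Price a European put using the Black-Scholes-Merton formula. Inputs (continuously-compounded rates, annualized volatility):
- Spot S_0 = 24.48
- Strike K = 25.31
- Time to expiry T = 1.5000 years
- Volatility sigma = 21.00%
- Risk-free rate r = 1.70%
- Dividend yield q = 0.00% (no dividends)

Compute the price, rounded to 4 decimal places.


d1 = (ln(S/K) + (r - q + 0.5*sigma^2) * T) / (sigma * sqrt(T)) = 0.09810355
d2 = d1 - sigma * sqrt(T) = -0.15909287
exp(-rT) = 0.97482238; exp(-qT) = 1.00000000
P = K * exp(-rT) * N(-d2) - S_0 * exp(-qT) * N(-d1)
N(-d1) = 0.46092503; N(-d2) = 0.56320215
P = 25.3100 * 0.97482238 * 0.56320215 - 24.4800 * 1.00000000 * 0.46092503 = 2.6123

Answer: Price = 2.6123


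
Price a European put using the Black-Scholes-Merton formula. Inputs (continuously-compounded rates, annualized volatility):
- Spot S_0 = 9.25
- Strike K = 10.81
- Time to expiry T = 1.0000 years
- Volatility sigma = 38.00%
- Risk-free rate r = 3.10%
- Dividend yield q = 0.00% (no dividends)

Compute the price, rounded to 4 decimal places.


d1 = (ln(S/K) + (r - q + 0.5*sigma^2) * T) / (sigma * sqrt(T)) = -0.13854758
d2 = d1 - sigma * sqrt(T) = -0.51854758
exp(-rT) = 0.96947557; exp(-qT) = 1.00000000
P = K * exp(-rT) * N(-d2) - S_0 * exp(-qT) * N(-d1)
N(-d1) = 0.55509617; N(-d2) = 0.69796186
P = 10.8100 * 0.96947557 * 0.69796186 - 9.2500 * 1.00000000 * 0.55509617 = 2.1800

Answer: Price = 2.1800


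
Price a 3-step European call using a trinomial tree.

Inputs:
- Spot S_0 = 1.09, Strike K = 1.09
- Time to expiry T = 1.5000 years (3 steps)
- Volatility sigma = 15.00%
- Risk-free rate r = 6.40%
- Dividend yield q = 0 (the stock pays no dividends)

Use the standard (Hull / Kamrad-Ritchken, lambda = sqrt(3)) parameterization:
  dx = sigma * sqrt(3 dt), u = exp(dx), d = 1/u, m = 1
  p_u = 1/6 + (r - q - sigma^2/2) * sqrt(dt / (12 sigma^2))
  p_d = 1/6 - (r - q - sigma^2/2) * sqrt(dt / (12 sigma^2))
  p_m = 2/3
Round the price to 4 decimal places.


dt = T/N = 0.500000; dx = sigma*sqrt(3*dt) = 0.183712
u = exp(dx) = 1.201669; d = 1/u = 0.832176
p_u = 0.238450, p_m = 0.666667, p_d = 0.094883
Discount per step: exp(-r*dt) = 0.968507
Stock lattice S(k, j) with j the centered position index:
  k=0: S(0,+0) = 1.0900
  k=1: S(1,-1) = 0.9071; S(1,+0) = 1.0900; S(1,+1) = 1.3098
  k=2: S(2,-2) = 0.7548; S(2,-1) = 0.9071; S(2,+0) = 1.0900; S(2,+1) = 1.3098; S(2,+2) = 1.5740
  k=3: S(3,-3) = 0.6282; S(3,-2) = 0.7548; S(3,-1) = 0.9071; S(3,+0) = 1.0900; S(3,+1) = 1.3098; S(3,+2) = 1.5740; S(3,+3) = 1.8914
Terminal payoffs V(N, j) = max(S_T - K, 0):
  V(3,-3) = 0.000000; V(3,-2) = 0.000000; V(3,-1) = 0.000000; V(3,+0) = 0.000000; V(3,+1) = 0.219820; V(3,+2) = 0.483970; V(3,+3) = 0.801392
Backward induction: V(k, j) = exp(-r*dt) * [p_u * V(k+1, j+1) + p_m * V(k+1, j) + p_d * V(k+1, j-1)]
  V(2,-2) = exp(-r*dt) * [p_u*0.000000 + p_m*0.000000 + p_d*0.000000] = 0.000000
  V(2,-1) = exp(-r*dt) * [p_u*0.000000 + p_m*0.000000 + p_d*0.000000] = 0.000000
  V(2,+0) = exp(-r*dt) * [p_u*0.219820 + p_m*0.000000 + p_d*0.000000] = 0.050765
  V(2,+1) = exp(-r*dt) * [p_u*0.483970 + p_m*0.219820 + p_d*0.000000] = 0.253700
  V(2,+2) = exp(-r*dt) * [p_u*0.801392 + p_m*0.483970 + p_d*0.219820] = 0.517760
  V(1,-1) = exp(-r*dt) * [p_u*0.050765 + p_m*0.000000 + p_d*0.000000] = 0.011724
  V(1,+0) = exp(-r*dt) * [p_u*0.253700 + p_m*0.050765 + p_d*0.000000] = 0.091367
  V(1,+1) = exp(-r*dt) * [p_u*0.517760 + p_m*0.253700 + p_d*0.050765] = 0.288043
  V(0,+0) = exp(-r*dt) * [p_u*0.288043 + p_m*0.091367 + p_d*0.011724] = 0.126591

Answer: Price = V(0,0) = 0.1266


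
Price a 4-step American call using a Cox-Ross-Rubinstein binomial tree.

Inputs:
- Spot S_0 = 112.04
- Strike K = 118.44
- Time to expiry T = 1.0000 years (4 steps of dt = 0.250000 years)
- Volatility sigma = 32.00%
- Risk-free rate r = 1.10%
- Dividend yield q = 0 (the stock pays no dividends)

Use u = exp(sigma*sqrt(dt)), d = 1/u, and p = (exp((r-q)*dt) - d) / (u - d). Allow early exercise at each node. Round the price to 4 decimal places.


dt = T/N = 0.250000
u = exp(sigma*sqrt(dt)) = 1.173511; d = 1/u = 0.852144
p = (exp((r-q)*dt) - d) / (u - d) = 0.468654
Discount per step: exp(-r*dt) = 0.997254
Stock lattice S(k, i) with i counting down-moves:
  k=0: S(0,0) = 112.0400
  k=1: S(1,0) = 131.4802; S(1,1) = 95.4742
  k=2: S(2,0) = 154.2934; S(2,1) = 112.0400; S(2,2) = 81.3577
  k=3: S(3,0) = 181.0650; S(3,1) = 131.4802; S(3,2) = 95.4742; S(3,3) = 69.3285
  k=4: S(4,0) = 212.4817; S(4,1) = 154.2934; S(4,2) = 112.0400; S(4,3) = 81.3577; S(4,4) = 59.0778
Terminal payoffs V(N, i) = max(S_T - K, 0):
  V(4,0) = 94.041718; V(4,1) = 35.853395; V(4,2) = 0.000000; V(4,3) = 0.000000; V(4,4) = 0.000000
Backward induction: V(k, i) = exp(-r*dt) * [p * V(k+1, i) + (1-p) * V(k+1, i+1)]; then take max(V_cont, immediate exercise) for American.
  V(3,0) = exp(-r*dt) * [p*94.041718 + (1-p)*35.853395] = 62.950239; exercise = 62.624976; V(3,0) = max -> 62.950239
  V(3,1) = exp(-r*dt) * [p*35.853395 + (1-p)*0.000000] = 16.756696; exercise = 13.040158; V(3,1) = max -> 16.756696
  V(3,2) = exp(-r*dt) * [p*0.000000 + (1-p)*0.000000] = 0.000000; exercise = 0.000000; V(3,2) = max -> 0.000000
  V(3,3) = exp(-r*dt) * [p*0.000000 + (1-p)*0.000000] = 0.000000; exercise = 0.000000; V(3,3) = max -> 0.000000
  V(2,0) = exp(-r*dt) * [p*62.950239 + (1-p)*16.756696] = 38.300018; exercise = 35.853395; V(2,0) = max -> 38.300018
  V(2,1) = exp(-r*dt) * [p*16.756696 + (1-p)*0.000000] = 7.831527; exercise = 0.000000; V(2,1) = max -> 7.831527
  V(2,2) = exp(-r*dt) * [p*0.000000 + (1-p)*0.000000] = 0.000000; exercise = 0.000000; V(2,2) = max -> 0.000000
  V(1,0) = exp(-r*dt) * [p*38.300018 + (1-p)*7.831527] = 22.049989; exercise = 13.040158; V(1,0) = max -> 22.049989
  V(1,1) = exp(-r*dt) * [p*7.831527 + (1-p)*0.000000] = 3.660198; exercise = 0.000000; V(1,1) = max -> 3.660198
  V(0,0) = exp(-r*dt) * [p*22.049989 + (1-p)*3.660198] = 12.244929; exercise = 0.000000; V(0,0) = max -> 12.244929

Answer: Price = V(0,0) = 12.2449


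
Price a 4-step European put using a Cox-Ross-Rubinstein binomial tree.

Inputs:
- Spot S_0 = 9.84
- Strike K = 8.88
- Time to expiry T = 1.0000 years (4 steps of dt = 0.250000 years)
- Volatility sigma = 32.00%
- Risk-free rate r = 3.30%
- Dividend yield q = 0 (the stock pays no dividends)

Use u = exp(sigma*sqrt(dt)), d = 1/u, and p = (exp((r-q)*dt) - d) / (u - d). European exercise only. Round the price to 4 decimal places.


Answer: Price = V(0,0) = 0.6929

Derivation:
dt = T/N = 0.250000
u = exp(sigma*sqrt(dt)) = 1.173511; d = 1/u = 0.852144
p = (exp((r-q)*dt) - d) / (u - d) = 0.485863
Discount per step: exp(-r*dt) = 0.991784
Stock lattice S(k, i) with i counting down-moves:
  k=0: S(0,0) = 9.8400
  k=1: S(1,0) = 11.5473; S(1,1) = 8.3851
  k=2: S(2,0) = 13.5509; S(2,1) = 9.8400; S(2,2) = 7.1453
  k=3: S(3,0) = 15.9022; S(3,1) = 11.5473; S(3,2) = 8.3851; S(3,3) = 6.0888
  k=4: S(4,0) = 18.6614; S(4,1) = 13.5509; S(4,2) = 9.8400; S(4,3) = 7.1453; S(4,4) = 5.1886
Terminal payoffs V(N, i) = max(K - S_T, 0):
  V(4,0) = 0.000000; V(4,1) = 0.000000; V(4,2) = 0.000000; V(4,3) = 1.734693; V(4,4) = 3.691443
Backward induction: V(k, i) = exp(-r*dt) * [p * V(k+1, i) + (1-p) * V(k+1, i+1)].
  V(3,0) = exp(-r*dt) * [p*0.000000 + (1-p)*0.000000] = 0.000000
  V(3,1) = exp(-r*dt) * [p*0.000000 + (1-p)*0.000000] = 0.000000
  V(3,2) = exp(-r*dt) * [p*0.000000 + (1-p)*1.734693] = 0.884543
  V(3,3) = exp(-r*dt) * [p*1.734693 + (1-p)*3.691443] = 2.718213
  V(2,0) = exp(-r*dt) * [p*0.000000 + (1-p)*0.000000] = 0.000000
  V(2,1) = exp(-r*dt) * [p*0.000000 + (1-p)*0.884543] = 0.451040
  V(2,2) = exp(-r*dt) * [p*0.884543 + (1-p)*2.718213] = 1.812287
  V(1,0) = exp(-r*dt) * [p*0.000000 + (1-p)*0.451040] = 0.229991
  V(1,1) = exp(-r*dt) * [p*0.451040 + (1-p)*1.812287] = 1.141452
  V(0,0) = exp(-r*dt) * [p*0.229991 + (1-p)*1.141452] = 0.692867


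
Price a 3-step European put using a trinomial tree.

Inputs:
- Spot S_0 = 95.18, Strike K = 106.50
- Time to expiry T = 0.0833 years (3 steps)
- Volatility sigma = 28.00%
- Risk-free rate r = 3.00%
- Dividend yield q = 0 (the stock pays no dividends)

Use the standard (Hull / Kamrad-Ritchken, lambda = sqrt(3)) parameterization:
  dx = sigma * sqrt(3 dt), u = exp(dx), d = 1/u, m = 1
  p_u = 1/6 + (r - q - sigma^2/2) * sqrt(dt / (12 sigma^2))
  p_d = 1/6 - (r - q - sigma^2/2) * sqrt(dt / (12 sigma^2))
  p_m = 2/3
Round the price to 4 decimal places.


Answer: Price = V(0,0) = 11.4129

Derivation:
dt = T/N = 0.027767; dx = sigma*sqrt(3*dt) = 0.080813
u = exp(dx) = 1.084168; d = 1/u = 0.922366
p_u = 0.165086, p_m = 0.666667, p_d = 0.168247
Discount per step: exp(-r*dt) = 0.999167
Stock lattice S(k, j) with j the centered position index:
  k=0: S(0,+0) = 95.1800
  k=1: S(1,-1) = 87.7908; S(1,+0) = 95.1800; S(1,+1) = 103.1911
  k=2: S(2,-2) = 80.9753; S(2,-1) = 87.7908; S(2,+0) = 95.1800; S(2,+1) = 103.1911; S(2,+2) = 111.8765
  k=3: S(3,-3) = 74.6889; S(3,-2) = 80.9753; S(3,-1) = 87.7908; S(3,+0) = 95.1800; S(3,+1) = 103.1911; S(3,+2) = 111.8765; S(3,+3) = 121.2929
Terminal payoffs V(N, j) = max(K - S_T, 0):
  V(3,-3) = 31.811120; V(3,-2) = 25.524706; V(3,-1) = 18.709178; V(3,+0) = 11.320000; V(3,+1) = 3.308890; V(3,+2) = 0.000000; V(3,+3) = 0.000000
Backward induction: V(k, j) = exp(-r*dt) * [p_u * V(k+1, j+1) + p_m * V(k+1, j) + p_d * V(k+1, j-1)]
  V(2,-2) = exp(-r*dt) * [p_u*18.709178 + p_m*25.524706 + p_d*31.811120] = 25.436031
  V(2,-1) = exp(-r*dt) * [p_u*11.320000 + p_m*18.709178 + p_d*25.524706] = 18.620503
  V(2,+0) = exp(-r*dt) * [p_u*3.308890 + p_m*11.320000 + p_d*18.709178] = 11.231326
  V(2,+1) = exp(-r*dt) * [p_u*0.000000 + p_m*3.308890 + p_d*11.320000] = 4.107062
  V(2,+2) = exp(-r*dt) * [p_u*0.000000 + p_m*0.000000 + p_d*3.308890] = 0.556248
  V(1,-1) = exp(-r*dt) * [p_u*11.231326 + p_m*18.620503 + p_d*25.436031] = 18.531902
  V(1,+0) = exp(-r*dt) * [p_u*4.107062 + p_m*11.231326 + p_d*18.620503] = 11.289009
  V(1,+1) = exp(-r*dt) * [p_u*0.556248 + p_m*4.107062 + p_d*11.231326] = 4.715580
  V(0,+0) = exp(-r*dt) * [p_u*4.715580 + p_m*11.289009 + p_d*18.531902] = 11.412912


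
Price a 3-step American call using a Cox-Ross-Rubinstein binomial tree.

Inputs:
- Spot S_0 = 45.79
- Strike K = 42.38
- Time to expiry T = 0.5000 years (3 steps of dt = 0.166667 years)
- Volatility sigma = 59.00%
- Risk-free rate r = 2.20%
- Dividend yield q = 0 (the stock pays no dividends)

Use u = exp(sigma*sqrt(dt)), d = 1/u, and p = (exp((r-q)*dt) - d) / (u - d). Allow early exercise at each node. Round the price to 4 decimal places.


Answer: Price = V(0,0) = 9.8226

Derivation:
dt = T/N = 0.166667
u = exp(sigma*sqrt(dt)) = 1.272351; d = 1/u = 0.785947
p = (exp((r-q)*dt) - d) / (u - d) = 0.447625
Discount per step: exp(-r*dt) = 0.996340
Stock lattice S(k, i) with i counting down-moves:
  k=0: S(0,0) = 45.7900
  k=1: S(1,0) = 58.2610; S(1,1) = 35.9885
  k=2: S(2,0) = 74.1284; S(2,1) = 45.7900; S(2,2) = 28.2850
  k=3: S(3,0) = 94.3174; S(3,1) = 58.2610; S(3,2) = 35.9885; S(3,3) = 22.2305
Terminal payoffs V(N, i) = max(S_T - K, 0):
  V(3,0) = 51.937354; V(3,1) = 15.880959; V(3,2) = 0.000000; V(3,3) = 0.000000
Backward induction: V(k, i) = exp(-r*dt) * [p * V(k+1, i) + (1-p) * V(k+1, i+1)]; then take max(V_cont, immediate exercise) for American.
  V(2,0) = exp(-r*dt) * [p*51.937354 + (1-p)*15.880959] = 31.903508; exercise = 31.748399; V(2,0) = max -> 31.903508
  V(2,1) = exp(-r*dt) * [p*15.880959 + (1-p)*0.000000] = 7.082696; exercise = 3.410000; V(2,1) = max -> 7.082696
  V(2,2) = exp(-r*dt) * [p*0.000000 + (1-p)*0.000000] = 0.000000; exercise = 0.000000; V(2,2) = max -> 0.000000
  V(1,0) = exp(-r*dt) * [p*31.903508 + (1-p)*7.082696] = 18.126525; exercise = 15.880959; V(1,0) = max -> 18.126525
  V(1,1) = exp(-r*dt) * [p*7.082696 + (1-p)*0.000000] = 3.158788; exercise = 0.000000; V(1,1) = max -> 3.158788
  V(0,0) = exp(-r*dt) * [p*18.126525 + (1-p)*3.158788] = 9.822639; exercise = 3.410000; V(0,0) = max -> 9.822639


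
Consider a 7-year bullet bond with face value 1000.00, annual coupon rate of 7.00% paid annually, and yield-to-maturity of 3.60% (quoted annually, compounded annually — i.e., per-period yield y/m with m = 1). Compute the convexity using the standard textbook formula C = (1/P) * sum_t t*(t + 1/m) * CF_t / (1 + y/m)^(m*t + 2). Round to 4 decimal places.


Coupon per period c = face * coupon_rate / m = 70.000000
Periods per year m = 1; per-period yield y/m = 0.036000
Number of cashflows N = 7
Cashflows (t years, CF_t, discount factor 1/(1+y/m)^(m*t), PV):
  t = 1.0000: CF_t = 70.000000, DF = 0.965251, PV = 67.567568
  t = 2.0000: CF_t = 70.000000, DF = 0.931709, PV = 65.219660
  t = 3.0000: CF_t = 70.000000, DF = 0.899333, PV = 62.953340
  t = 4.0000: CF_t = 70.000000, DF = 0.868082, PV = 60.765772
  t = 5.0000: CF_t = 70.000000, DF = 0.837917, PV = 58.654220
  t = 6.0000: CF_t = 70.000000, DF = 0.808801, PV = 56.616042
  t = 7.0000: CF_t = 1070.000000, DF = 0.780696, PV = 835.344254
Price P = sum_t PV_t = 1207.120855
Convexity numerator sum_t t*(t + 1/m) * CF_t / (1+y/m)^(m*t + 2):
  t = 1.0000: term = 125.906679
  t = 2.0000: term = 364.594631
  t = 3.0000: term = 703.850639
  t = 4.0000: term = 1132.320847
  t = 5.0000: term = 1639.460686
  t = 6.0000: term = 2215.487414
  t = 7.0000: term = 43584.694479
Convexity = (1/P) * sum = 49766.315375 / 1207.120855 = 41.227285

Answer: Convexity = 41.2273


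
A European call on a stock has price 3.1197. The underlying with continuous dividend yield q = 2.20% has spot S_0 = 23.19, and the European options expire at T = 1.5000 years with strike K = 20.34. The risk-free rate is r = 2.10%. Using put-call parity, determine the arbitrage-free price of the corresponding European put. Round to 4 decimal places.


Answer: Put price = 0.3918

Derivation:
Put-call parity: C - P = S_0 * exp(-qT) - K * exp(-rT).
S_0 * exp(-qT) = 23.1900 * 0.96753856 = 22.43721920
K * exp(-rT) = 20.3400 * 0.96899096 = 19.70927605
P = C - S*exp(-qT) + K*exp(-rT)
P = 3.1197 - 22.43721920 + 19.70927605 = 0.3918


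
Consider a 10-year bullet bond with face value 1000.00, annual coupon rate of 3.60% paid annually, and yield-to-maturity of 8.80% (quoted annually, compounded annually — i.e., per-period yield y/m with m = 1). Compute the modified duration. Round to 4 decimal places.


Coupon per period c = face * coupon_rate / m = 36.000000
Periods per year m = 1; per-period yield y/m = 0.088000
Number of cashflows N = 10
Cashflows (t years, CF_t, discount factor 1/(1+y/m)^(m*t), PV):
  t = 1.0000: CF_t = 36.000000, DF = 0.919118, PV = 33.088235
  t = 2.0000: CF_t = 36.000000, DF = 0.844777, PV = 30.411981
  t = 3.0000: CF_t = 36.000000, DF = 0.776450, PV = 27.952188
  t = 4.0000: CF_t = 36.000000, DF = 0.713649, PV = 25.691350
  t = 5.0000: CF_t = 36.000000, DF = 0.655927, PV = 23.613373
  t = 6.0000: CF_t = 36.000000, DF = 0.602874, PV = 21.703468
  t = 7.0000: CF_t = 36.000000, DF = 0.554112, PV = 19.948040
  t = 8.0000: CF_t = 36.000000, DF = 0.509294, PV = 18.334596
  t = 9.0000: CF_t = 36.000000, DF = 0.468101, PV = 16.851650
  t = 10.0000: CF_t = 1036.000000, DF = 0.430240, PV = 445.728908
Price P = sum_t PV_t = 663.323789
First compute Macaulay numerator sum_t t * PV_t:
  t * PV_t at t = 1.0000: 33.088235
  t * PV_t at t = 2.0000: 60.823962
  t * PV_t at t = 3.0000: 83.856565
  t * PV_t at t = 4.0000: 102.765398
  t * PV_t at t = 5.0000: 118.066864
  t * PV_t at t = 6.0000: 130.220806
  t * PV_t at t = 7.0000: 139.636281
  t * PV_t at t = 8.0000: 146.676766
  t * PV_t at t = 9.0000: 151.664854
  t * PV_t at t = 10.0000: 4457.289084
Macaulay duration D = 5424.088816 / 663.323789 = 8.177136
Modified duration = D / (1 + y/m) = 8.177136 / (1 + 0.088000) = 7.515750

Answer: Modified duration = 7.5157


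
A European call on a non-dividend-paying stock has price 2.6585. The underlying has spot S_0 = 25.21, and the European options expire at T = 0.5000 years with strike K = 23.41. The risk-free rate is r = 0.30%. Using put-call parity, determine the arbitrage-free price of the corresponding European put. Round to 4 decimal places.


Answer: Put price = 0.8234

Derivation:
Put-call parity: C - P = S_0 * exp(-qT) - K * exp(-rT).
S_0 * exp(-qT) = 25.2100 * 1.00000000 = 25.21000000
K * exp(-rT) = 23.4100 * 0.99850112 = 23.37491132
P = C - S*exp(-qT) + K*exp(-rT)
P = 2.6585 - 25.21000000 + 23.37491132 = 0.8234


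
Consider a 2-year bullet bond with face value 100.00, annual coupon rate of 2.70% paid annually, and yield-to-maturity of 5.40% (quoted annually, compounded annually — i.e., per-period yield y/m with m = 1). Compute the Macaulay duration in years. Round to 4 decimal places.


Answer: Macaulay duration = 1.9730 years

Derivation:
Coupon per period c = face * coupon_rate / m = 2.700000
Periods per year m = 1; per-period yield y/m = 0.054000
Number of cashflows N = 2
Cashflows (t years, CF_t, discount factor 1/(1+y/m)^(m*t), PV):
  t = 1.0000: CF_t = 2.700000, DF = 0.948767, PV = 2.561670
  t = 2.0000: CF_t = 102.700000, DF = 0.900158, PV = 92.446234
Price P = sum_t PV_t = 95.007903
Macaulay numerator sum_t t * PV_t:
  t * PV_t at t = 1.0000: 2.561670
  t * PV_t at t = 2.0000: 184.892467
Macaulay duration D = (sum_t t * PV_t) / P = 187.454137 / 95.007903 = 1.973037


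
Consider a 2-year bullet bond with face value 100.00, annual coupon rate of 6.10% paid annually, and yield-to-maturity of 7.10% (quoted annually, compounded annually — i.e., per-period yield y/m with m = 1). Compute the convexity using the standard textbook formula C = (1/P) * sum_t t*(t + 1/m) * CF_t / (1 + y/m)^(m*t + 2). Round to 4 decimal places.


Coupon per period c = face * coupon_rate / m = 6.100000
Periods per year m = 1; per-period yield y/m = 0.071000
Number of cashflows N = 2
Cashflows (t years, CF_t, discount factor 1/(1+y/m)^(m*t), PV):
  t = 1.0000: CF_t = 6.100000, DF = 0.933707, PV = 5.695612
  t = 2.0000: CF_t = 106.100000, DF = 0.871808, PV = 92.498873
Price P = sum_t PV_t = 98.194485
Convexity numerator sum_t t*(t + 1/m) * CF_t / (1+y/m)^(m*t + 2):
  t = 1.0000: term = 9.930964
  t = 2.0000: term = 483.847778
Convexity = (1/P) * sum = 493.778742 / 98.194485 = 5.028579

Answer: Convexity = 5.0286


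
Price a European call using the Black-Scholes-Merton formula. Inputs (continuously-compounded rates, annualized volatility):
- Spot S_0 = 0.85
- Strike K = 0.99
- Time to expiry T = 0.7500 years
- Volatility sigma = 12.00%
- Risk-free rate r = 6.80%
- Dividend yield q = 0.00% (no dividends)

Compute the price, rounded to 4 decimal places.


d1 = (ln(S/K) + (r - q + 0.5*sigma^2) * T) / (sigma * sqrt(T)) = -0.92442047
d2 = d1 - sigma * sqrt(T) = -1.02834352
exp(-rT) = 0.95027867; exp(-qT) = 1.00000000
C = S_0 * exp(-qT) * N(d1) - K * exp(-rT) * N(d2)
N(d1) = 0.17763372; N(d2) = 0.15189413
C = 0.8500 * 1.00000000 * 0.17763372 - 0.9900 * 0.95027867 * 0.15189413 = 0.0081

Answer: Price = 0.0081


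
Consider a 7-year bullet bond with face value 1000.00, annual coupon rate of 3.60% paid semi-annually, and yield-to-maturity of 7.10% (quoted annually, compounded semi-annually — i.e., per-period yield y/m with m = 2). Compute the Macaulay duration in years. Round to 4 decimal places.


Coupon per period c = face * coupon_rate / m = 18.000000
Periods per year m = 2; per-period yield y/m = 0.035500
Number of cashflows N = 14
Cashflows (t years, CF_t, discount factor 1/(1+y/m)^(m*t), PV):
  t = 0.5000: CF_t = 18.000000, DF = 0.965717, PV = 17.382907
  t = 1.0000: CF_t = 18.000000, DF = 0.932609, PV = 16.786969
  t = 1.5000: CF_t = 18.000000, DF = 0.900637, PV = 16.211462
  t = 2.0000: CF_t = 18.000000, DF = 0.869760, PV = 15.655686
  t = 2.5000: CF_t = 18.000000, DF = 0.839942, PV = 15.118962
  t = 3.0000: CF_t = 18.000000, DF = 0.811147, PV = 14.600640
  t = 3.5000: CF_t = 18.000000, DF = 0.783338, PV = 14.100087
  t = 4.0000: CF_t = 18.000000, DF = 0.756483, PV = 13.616694
  t = 4.5000: CF_t = 18.000000, DF = 0.730549, PV = 13.149874
  t = 5.0000: CF_t = 18.000000, DF = 0.705503, PV = 12.699057
  t = 5.5000: CF_t = 18.000000, DF = 0.681316, PV = 12.263696
  t = 6.0000: CF_t = 18.000000, DF = 0.657959, PV = 11.843260
  t = 6.5000: CF_t = 18.000000, DF = 0.635402, PV = 11.437238
  t = 7.0000: CF_t = 1018.000000, DF = 0.613619, PV = 624.663791
Price P = sum_t PV_t = 809.530323
Macaulay numerator sum_t t * PV_t:
  t * PV_t at t = 0.5000: 8.691453
  t * PV_t at t = 1.0000: 16.786969
  t * PV_t at t = 1.5000: 24.317194
  t * PV_t at t = 2.0000: 31.311371
  t * PV_t at t = 2.5000: 37.797406
  t * PV_t at t = 3.0000: 43.801919
  t * PV_t at t = 3.5000: 49.350303
  t * PV_t at t = 4.0000: 54.466776
  t * PV_t at t = 4.5000: 59.174431
  t * PV_t at t = 5.0000: 63.495285
  t * PV_t at t = 5.5000: 67.450327
  t * PV_t at t = 6.0000: 71.059560
  t * PV_t at t = 6.5000: 74.342048
  t * PV_t at t = 7.0000: 4372.646539
Macaulay duration D = (sum_t t * PV_t) / P = 4974.691583 / 809.530323 = 6.145158

Answer: Macaulay duration = 6.1452 years
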